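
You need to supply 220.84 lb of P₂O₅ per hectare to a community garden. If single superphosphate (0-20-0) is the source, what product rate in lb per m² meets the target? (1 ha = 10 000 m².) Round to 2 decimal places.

Product per hectare = 220.84 / 20% = 1104.2 lb.
Convert to per m²: 1104.2 × 0.0001 = 0.11042 lb.

0.11 lb of product per sq m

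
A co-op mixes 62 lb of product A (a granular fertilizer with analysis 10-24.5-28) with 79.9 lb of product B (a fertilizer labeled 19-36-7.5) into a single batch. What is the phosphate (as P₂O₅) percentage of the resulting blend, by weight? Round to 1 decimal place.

Total mass = 62 + 79.9 = 141.9 lb.
P₂O₅ mass = 24.5%×62 + 36%×79.9 = 43.954 lb.
% P₂O₅ = 43.954 / 141.9 = 30.9753%.

31.0% P₂O₅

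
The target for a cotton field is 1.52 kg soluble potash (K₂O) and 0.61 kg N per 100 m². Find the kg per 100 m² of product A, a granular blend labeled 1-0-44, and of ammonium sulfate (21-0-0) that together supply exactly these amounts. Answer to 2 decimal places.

Let a = kg of product A, b = kg of ammonium sulfate (per 100 m²).
K₂O: 0.44·a + 0·b = 1.52
N: 0.01·a + 0.21·b = 0.61
From row1: a = (1.52 − 0·b) / 0.44.
Into row2: 0.01·(1.52 − 0·b)/0.44 + 0.21·b = 0.61 → b = 2.74026, a = 3.45455.

3.45 kg product A, 2.74 kg ammonium sulfate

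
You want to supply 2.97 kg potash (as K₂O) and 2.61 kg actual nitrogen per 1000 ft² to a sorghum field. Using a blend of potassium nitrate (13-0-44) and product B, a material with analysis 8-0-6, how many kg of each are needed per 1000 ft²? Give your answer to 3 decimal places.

2.956 kg potassium nitrate, 27.821 kg product B

Per-1000 ft² balance (a = potassium nitrate, b = product B):
K₂O: 0.44·a + 0.06·b = 2.97
N: 0.13·a + 0.08·b = 2.61
From row1: a = (2.97 − 0.06·b) / 0.44.
Into row2: 0.13·(2.97 − 0.06·b)/0.44 + 0.08·b = 2.61 → b = 27.8212, a = 2.9562.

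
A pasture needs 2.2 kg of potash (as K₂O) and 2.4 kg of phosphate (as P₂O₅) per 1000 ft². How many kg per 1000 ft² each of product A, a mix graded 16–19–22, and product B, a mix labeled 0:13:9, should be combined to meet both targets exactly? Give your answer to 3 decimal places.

6.087 kg product A, 9.565 kg product B

With a, b = kg per 1000 ft² of product A and product B:
K₂O: 0.22·a + 0.09·b = 2.2
P₂O₅: 0.19·a + 0.13·b = 2.4
Eliminate b: (row1) − 0.09/0.13·(row2) → 0.0884615·a = 0.538462, so a = 6.08696.
Then b = (2.4 − 0.19·6.08696) / 0.13 = 9.56522.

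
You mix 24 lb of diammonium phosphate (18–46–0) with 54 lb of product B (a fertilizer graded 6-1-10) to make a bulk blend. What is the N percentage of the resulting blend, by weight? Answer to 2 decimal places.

Total mass = 24 + 54 = 78 lb.
N mass = 18%×24 + 6%×54 = 7.56 lb.
% N = 7.56 / 78 = 9.69231%.

9.69% N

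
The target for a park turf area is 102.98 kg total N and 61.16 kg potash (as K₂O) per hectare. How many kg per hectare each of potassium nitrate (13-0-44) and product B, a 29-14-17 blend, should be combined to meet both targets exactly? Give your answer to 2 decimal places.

2.18 kg potassium nitrate, 354.13 kg product B

With a, b = kg per hectare of potassium nitrate and product B:
N: 0.13·a + 0.29·b = 102.98
K₂O: 0.44·a + 0.17·b = 61.16
Solving simultaneously: a = 2.1782, b = 354.127.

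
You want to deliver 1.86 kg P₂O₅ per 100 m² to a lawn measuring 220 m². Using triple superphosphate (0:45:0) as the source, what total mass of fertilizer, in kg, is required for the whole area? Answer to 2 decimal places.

9.09 kg

Product per 100 m² = 1.86 / 45% = 4.13333 kg.
Total product = 4.13333 × 220 / 100 = 9.09333 kg.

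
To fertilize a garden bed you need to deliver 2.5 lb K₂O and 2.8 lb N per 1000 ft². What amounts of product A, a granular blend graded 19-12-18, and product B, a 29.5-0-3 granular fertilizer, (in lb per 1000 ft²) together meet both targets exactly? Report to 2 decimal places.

13.79 lb product A, 0.61 lb product B

Per-1000 ft² balance (a = product A, b = product B):
K₂O: 0.18·a + 0.03·b = 2.5
N: 0.19·a + 0.295·b = 2.8
From row1: a = (2.5 − 0.03·b) / 0.18.
Into row2: 0.19·(2.5 − 0.03·b)/0.18 + 0.295·b = 2.8 → b = 0.611814, a = 13.7869.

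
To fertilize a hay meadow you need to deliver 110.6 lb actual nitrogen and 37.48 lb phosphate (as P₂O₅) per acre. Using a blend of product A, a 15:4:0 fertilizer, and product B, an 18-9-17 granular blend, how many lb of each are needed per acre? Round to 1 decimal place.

With a, b = lb per acre of product A and product B:
N: 0.15·a + 0.18·b = 110.6
P₂O₅: 0.04·a + 0.09·b = 37.48
Solving simultaneously: a = 509.143, b = 190.159.

509.1 lb product A, 190.2 lb product B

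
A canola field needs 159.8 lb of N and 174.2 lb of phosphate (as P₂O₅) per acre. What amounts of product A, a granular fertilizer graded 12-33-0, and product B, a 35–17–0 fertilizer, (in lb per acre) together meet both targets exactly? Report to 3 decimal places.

Let a = lb of product A, b = lb of product B (per acre).
N: 0.12·a + 0.35·b = 159.8
P₂O₅: 0.33·a + 0.17·b = 174.2
From row1: a = (159.8 − 0.35·b) / 0.12.
Into row2: 0.33·(159.8 − 0.35·b)/0.12 + 0.17·b = 174.2 → b = 334.7003, a = 355.4574.

355.457 lb product A, 334.700 lb product B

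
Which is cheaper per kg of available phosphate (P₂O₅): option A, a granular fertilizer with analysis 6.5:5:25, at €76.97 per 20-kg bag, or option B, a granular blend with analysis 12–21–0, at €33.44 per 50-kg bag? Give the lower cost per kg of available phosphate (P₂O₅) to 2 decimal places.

€3.18 per kg P₂O₅ (option B)

option A: P₂O₅ per bag = 20 × 5% = 1 kg; cost = 76.97 / 1 = €76.9700/kg P₂O₅.
option B: P₂O₅ per bag = 50 × 21% = 10.5 kg; cost = 33.44 / 10.5 = €3.1848/kg P₂O₅.
option B is cheaper.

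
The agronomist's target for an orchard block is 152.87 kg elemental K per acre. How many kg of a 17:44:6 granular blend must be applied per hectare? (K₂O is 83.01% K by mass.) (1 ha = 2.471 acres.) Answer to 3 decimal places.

7584.262 kg of product per hectare

As K₂O: 152.87 / 0.8301 = 184.159 kg per acre.
Product per acre = 184.159 / 6% = 3069.31 kg.
Convert to per hectare: 3069.31 × 2.471 = 7584.2623 kg.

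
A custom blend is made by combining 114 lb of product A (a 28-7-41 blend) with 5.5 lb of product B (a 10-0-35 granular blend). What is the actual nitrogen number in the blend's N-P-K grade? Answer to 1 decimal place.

Total mass = 114 + 5.5 = 119.5 lb.
N mass = 28%×114 + 10%×5.5 = 32.47 lb.
% N = 32.47 / 119.5 = 27.1715%.

27.2% N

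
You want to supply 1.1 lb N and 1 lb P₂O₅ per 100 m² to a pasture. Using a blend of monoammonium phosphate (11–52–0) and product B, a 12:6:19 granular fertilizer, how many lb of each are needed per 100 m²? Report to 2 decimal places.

0.97 lb monoammonium phosphate, 8.28 lb product B

With a, b = lb per 100 m² of monoammonium phosphate and product B:
N: 0.11·a + 0.12·b = 1.1
P₂O₅: 0.52·a + 0.06·b = 1
Eliminate a: (row1) − 0.11/0.52·(row2) → 0.107308·b = 0.888462, so b = 8.27957.
Back-substitute: a = (1.1 − 0.12·8.27957) / 0.11 = 0.967742.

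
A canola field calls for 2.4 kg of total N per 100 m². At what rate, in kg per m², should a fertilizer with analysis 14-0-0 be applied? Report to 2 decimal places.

Product per 100 m² = 2.4 / 14% = 17.1429 kg.
Convert to per m²: 17.1429 × 0.01 = 0.171429 kg.

0.17 kg of product per sq m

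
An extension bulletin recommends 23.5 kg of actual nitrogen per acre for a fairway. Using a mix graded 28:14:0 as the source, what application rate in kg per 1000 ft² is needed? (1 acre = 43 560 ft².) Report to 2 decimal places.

1.93 kg of product per thousand sq ft

Product per acre = 23.5 / 28% = 83.9286 kg.
Convert to per 1000 ft²: 83.9286 × 0.0229568 = 1.92673 kg.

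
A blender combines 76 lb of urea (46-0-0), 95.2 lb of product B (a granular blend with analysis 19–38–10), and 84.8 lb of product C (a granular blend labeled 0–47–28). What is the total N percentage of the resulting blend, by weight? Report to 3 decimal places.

20.722% N

Total mass = 76 + 95.2 + 84.8 = 256 lb.
N mass = 46%×76 + 19%×95.2 + 0%×84.8 = 53.048 lb.
% N = 53.048 / 256 = 20.7219%.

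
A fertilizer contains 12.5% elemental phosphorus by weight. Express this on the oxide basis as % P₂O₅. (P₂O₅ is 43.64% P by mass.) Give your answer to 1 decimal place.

%P₂O₅ = 12.5 / 0.4364 = 28.6434%.

28.6% P₂O₅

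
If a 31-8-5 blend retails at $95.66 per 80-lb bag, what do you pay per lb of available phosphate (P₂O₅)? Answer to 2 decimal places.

P₂O₅ in bag = 80 × 8% = 6.4 lb.
Cost per lb P₂O₅ = $95.66 / 6.4 = $14.9469.

$14.95 per lb P₂O₅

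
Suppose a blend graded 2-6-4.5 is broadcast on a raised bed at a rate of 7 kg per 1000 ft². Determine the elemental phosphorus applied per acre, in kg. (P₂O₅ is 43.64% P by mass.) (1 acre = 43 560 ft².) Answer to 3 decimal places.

7.984 kg P per acre

P₂O₅ per 1000 ft² = 7 × 6% = 0.42 kg.
Elemental P = 0.42 × 0.4364 = 0.183288 kg per 1000 ft².
Convert to per acre: 0.183288 × 43.56 = 7.98403 kg.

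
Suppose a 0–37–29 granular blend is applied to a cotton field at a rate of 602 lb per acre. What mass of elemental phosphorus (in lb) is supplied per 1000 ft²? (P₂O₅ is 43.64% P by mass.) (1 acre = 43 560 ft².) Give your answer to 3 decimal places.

P₂O₅ per acre = 602 × 37% = 222.74 lb.
Elemental P = 222.74 × 0.4364 = 97.2037 lb per acre.
Convert to per 1000 ft²: 97.2037 × 0.0229568 = 2.23149 lb.

2.231 lb P per thousand sq ft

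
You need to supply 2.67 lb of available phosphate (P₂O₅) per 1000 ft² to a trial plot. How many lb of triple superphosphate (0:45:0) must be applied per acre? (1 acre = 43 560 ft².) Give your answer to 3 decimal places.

Product per 1000 ft² = 2.67 / 45% = 5.93333 lb.
Convert to per acre: 5.93333 × 43.56 = 258.456 lb.

258.456 lb of product per acre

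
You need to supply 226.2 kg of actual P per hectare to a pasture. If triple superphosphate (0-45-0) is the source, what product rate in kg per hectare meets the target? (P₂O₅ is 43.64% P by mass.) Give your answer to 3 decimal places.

As P₂O₅: 226.2 / 0.4364 = 518.332 kg per hectare.
Product per hectare = 518.332 / 45% = 1151.84846 kg.

1151.848 kg of product per hectare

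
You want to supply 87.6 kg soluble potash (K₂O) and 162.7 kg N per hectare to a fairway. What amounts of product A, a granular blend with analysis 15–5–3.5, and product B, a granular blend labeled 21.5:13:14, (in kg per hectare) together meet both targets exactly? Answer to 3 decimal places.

Per-hectare balance (a = product A, b = product B):
K₂O: 0.035·a + 0.14·b = 87.6
N: 0.15·a + 0.215·b = 162.7
From row1: a = (87.6 − 0.14·b) / 0.035.
Into row2: 0.15·(87.6 − 0.14·b)/0.035 + 0.215·b = 162.7 → b = 552.5417, a = 292.6902.

292.690 kg product A, 552.542 kg product B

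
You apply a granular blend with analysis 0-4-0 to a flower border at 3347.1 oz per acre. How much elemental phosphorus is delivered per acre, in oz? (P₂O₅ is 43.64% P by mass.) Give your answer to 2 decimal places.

58.43 oz P per acre

P₂O₅ per acre = 3347.1 × 4% = 133.884 oz.
Elemental P = 133.884 × 0.4364 = 58.427 oz per acre.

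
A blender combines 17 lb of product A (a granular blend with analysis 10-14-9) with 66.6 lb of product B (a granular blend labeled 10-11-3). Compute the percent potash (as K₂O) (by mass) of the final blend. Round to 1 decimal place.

Total mass = 17 + 66.6 = 83.6 lb.
K₂O mass = 9%×17 + 3%×66.6 = 3.528 lb.
% K₂O = 3.528 / 83.6 = 4.2201%.

4.2% K₂O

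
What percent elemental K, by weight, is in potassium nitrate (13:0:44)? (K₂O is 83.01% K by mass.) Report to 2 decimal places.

36.52% K

%K = 44 × 0.8301 = 36.5244%.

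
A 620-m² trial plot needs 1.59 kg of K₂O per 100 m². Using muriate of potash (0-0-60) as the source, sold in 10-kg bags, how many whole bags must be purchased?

Product per 100 m² = 1.59 / 60% = 2.65 kg.
Total product = 2.65 × 620 / 100 = 16.43 kg.
Bags = ⌈16.43 / 10⌉ = 2.

2 bags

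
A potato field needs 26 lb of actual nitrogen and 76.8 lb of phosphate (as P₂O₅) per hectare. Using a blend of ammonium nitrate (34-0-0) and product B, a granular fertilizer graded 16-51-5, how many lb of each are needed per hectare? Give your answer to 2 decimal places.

Per-hectare balance (a = ammonium nitrate, b = product B):
N: 0.34·a + 0.16·b = 26
P₂O₅: 0·a + 0.51·b = 76.8
Solving simultaneously: a = 5.60554, b = 150.588.

5.61 lb ammonium nitrate, 150.59 lb product B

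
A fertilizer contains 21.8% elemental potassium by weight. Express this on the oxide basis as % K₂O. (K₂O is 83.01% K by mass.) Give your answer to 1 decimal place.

26.3% K₂O

%K₂O = 21.8 / 0.8301 = 26.2619%.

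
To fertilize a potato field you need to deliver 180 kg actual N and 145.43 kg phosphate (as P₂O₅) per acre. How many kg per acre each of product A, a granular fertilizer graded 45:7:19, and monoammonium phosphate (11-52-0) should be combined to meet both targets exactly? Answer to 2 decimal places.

Per-acre balance (a = product A, b = monoammonium phosphate):
N: 0.45·a + 0.11·b = 180
P₂O₅: 0.07·a + 0.52·b = 145.43
From row1: a = (180 − 0.11·b) / 0.45.
Into row2: 0.07·(180 − 0.11·b)/0.45 + 0.52·b = 145.43 → b = 233.511, a = 342.9196.

342.92 kg product A, 233.51 kg monoammonium phosphate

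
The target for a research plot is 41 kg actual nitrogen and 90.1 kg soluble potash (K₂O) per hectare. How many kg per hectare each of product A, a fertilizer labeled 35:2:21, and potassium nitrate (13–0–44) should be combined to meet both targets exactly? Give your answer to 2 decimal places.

49.94 kg product A, 180.94 kg potassium nitrate

Per-hectare balance (a = product A, b = potassium nitrate):
N: 0.35·a + 0.13·b = 41
K₂O: 0.21·a + 0.44·b = 90.1
Eliminate b: (row1) − 0.13/0.44·(row2) → 0.287955·a = 14.3795, so a = 49.9369.
Then b = (90.1 − 0.21·49.9369) / 0.44 = 180.939.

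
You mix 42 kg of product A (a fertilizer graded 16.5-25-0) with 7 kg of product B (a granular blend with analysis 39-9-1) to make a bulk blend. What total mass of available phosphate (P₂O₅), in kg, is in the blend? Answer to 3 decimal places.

P₂O₅ mass = 25%×42 + 9%×7 = 11.13 kg.

11.130 kg P₂O₅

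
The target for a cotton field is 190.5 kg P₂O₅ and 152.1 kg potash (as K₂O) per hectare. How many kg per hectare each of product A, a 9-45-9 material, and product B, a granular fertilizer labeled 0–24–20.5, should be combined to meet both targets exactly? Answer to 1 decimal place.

Let a = kg of product A, b = kg of product B (per hectare).
P₂O₅: 0.45·a + 0.24·b = 190.5
K₂O: 0.09·a + 0.205·b = 152.1
Eliminate b: (row1) − 0.24/0.205·(row2) → 0.344634·a = 12.4317, so a = 36.0722.
Then b = (152.1 − 0.09·36.0722) / 0.205 = 726.115.

36.1 kg product A, 726.1 kg product B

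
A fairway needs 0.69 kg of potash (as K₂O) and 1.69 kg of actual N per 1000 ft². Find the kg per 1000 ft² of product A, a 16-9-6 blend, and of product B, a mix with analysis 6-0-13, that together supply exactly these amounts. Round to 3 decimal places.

Let a = kg of product A, b = kg of product B (per 1000 ft²).
K₂O: 0.06·a + 0.13·b = 0.69
N: 0.16·a + 0.06·b = 1.69
Eliminate b: (row1) − 0.13/0.06·(row2) → -0.286667·a = -2.97167, so a = 10.3663.
Then b = (1.69 − 0.16·10.3663) / 0.06 = 0.523256.

10.366 kg product A, 0.523 kg product B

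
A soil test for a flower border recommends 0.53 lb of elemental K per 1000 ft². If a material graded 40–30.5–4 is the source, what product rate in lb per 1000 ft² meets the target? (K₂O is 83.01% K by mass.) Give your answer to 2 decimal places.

15.96 lb of product per thousand sq ft

As K₂O: 0.53 / 0.8301 = 0.638477 lb per 1000 ft².
Product per 1000 ft² = 0.638477 / 4% = 15.9619 lb.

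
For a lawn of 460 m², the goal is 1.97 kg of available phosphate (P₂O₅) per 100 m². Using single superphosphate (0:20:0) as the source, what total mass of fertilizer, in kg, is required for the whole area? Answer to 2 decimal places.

Product per 100 m² = 1.97 / 20% = 9.85 kg.
Total product = 9.85 × 460 / 100 = 45.31 kg.

45.31 kg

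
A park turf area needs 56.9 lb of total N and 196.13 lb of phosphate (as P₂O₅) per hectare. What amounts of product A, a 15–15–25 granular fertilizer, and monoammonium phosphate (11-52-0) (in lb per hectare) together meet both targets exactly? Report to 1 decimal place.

130.3 lb product A, 339.6 lb monoammonium phosphate

Let a = lb of product A, b = lb of monoammonium phosphate (per hectare).
N: 0.15·a + 0.11·b = 56.9
P₂O₅: 0.15·a + 0.52·b = 196.13
Eliminate b: (row1) − 0.11/0.52·(row2) → 0.118269·a = 15.411, so a = 130.304.
Then b = (196.13 − 0.15·130.304) / 0.52 = 339.585.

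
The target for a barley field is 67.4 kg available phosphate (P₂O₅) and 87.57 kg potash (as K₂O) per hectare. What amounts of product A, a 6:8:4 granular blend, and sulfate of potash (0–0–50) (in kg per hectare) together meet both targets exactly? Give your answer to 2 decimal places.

842.50 kg product A, 107.74 kg sulfate of potash

Let a = kg of product A, b = kg of sulfate of potash (per hectare).
P₂O₅: 0.08·a + 0·b = 67.4
K₂O: 0.04·a + 0.5·b = 87.57
Eliminate a: (row1) − 0.08/0.04·(row2) → -1·b = -107.74, so b = 107.74.
Back-substitute: a = (67.4 − 0·107.74) / 0.08 = 842.5.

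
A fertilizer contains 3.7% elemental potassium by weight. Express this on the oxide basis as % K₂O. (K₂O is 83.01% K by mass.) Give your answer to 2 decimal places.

4.46% K₂O

%K₂O = 3.7 / 0.8301 = 4.45729%.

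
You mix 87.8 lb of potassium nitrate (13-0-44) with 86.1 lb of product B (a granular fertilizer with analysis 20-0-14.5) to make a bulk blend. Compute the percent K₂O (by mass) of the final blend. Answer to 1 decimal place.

Total mass = 87.8 + 86.1 = 173.9 lb.
K₂O mass = 44%×87.8 + 14.5%×86.1 = 51.1165 lb.
% K₂O = 51.1165 / 173.9 = 29.3942%.

29.4% K₂O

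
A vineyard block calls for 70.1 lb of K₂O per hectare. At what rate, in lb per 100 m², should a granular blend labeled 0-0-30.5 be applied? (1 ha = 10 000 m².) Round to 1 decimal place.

Product per hectare = 70.1 / 30.5% = 229.836 lb.
Convert to per 100 m²: 229.836 × 0.01 = 2.29836 lb.

2.3 lb of product per hundred sq m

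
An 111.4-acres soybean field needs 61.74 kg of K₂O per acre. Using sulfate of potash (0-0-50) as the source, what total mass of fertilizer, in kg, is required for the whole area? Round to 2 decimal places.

Product per acre = 61.74 / 50% = 123.48 kg.
Total product = 123.48 × 111.4 = 13755.672 kg.

13755.67 kg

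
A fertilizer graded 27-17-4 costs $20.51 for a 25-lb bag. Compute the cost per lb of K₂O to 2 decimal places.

K₂O in bag = 25 × 4% = 1 lb.
Cost per lb K₂O = $20.51 / 1 = $20.5100.

$20.51 per lb K₂O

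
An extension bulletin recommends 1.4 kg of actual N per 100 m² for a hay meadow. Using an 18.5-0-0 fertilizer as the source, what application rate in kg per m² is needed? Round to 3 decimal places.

Product per 100 m² = 1.4 / 18.5% = 7.56757 kg.
Convert to per m²: 7.56757 × 0.01 = 0.0756757 kg.

0.076 kg of product per sq m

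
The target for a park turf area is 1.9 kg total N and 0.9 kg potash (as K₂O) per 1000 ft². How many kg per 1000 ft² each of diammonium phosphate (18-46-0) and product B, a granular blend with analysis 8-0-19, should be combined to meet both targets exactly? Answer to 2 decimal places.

8.45 kg diammonium phosphate, 4.74 kg product B

Let a = kg of diammonium phosphate, b = kg of product B (per 1000 ft²).
N: 0.18·a + 0.08·b = 1.9
K₂O: 0·a + 0.19·b = 0.9
Solving simultaneously: a = 8.45029, b = 4.73684.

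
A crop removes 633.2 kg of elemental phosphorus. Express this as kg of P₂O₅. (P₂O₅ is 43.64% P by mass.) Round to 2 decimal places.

1450.96 kg P₂O₅

P₂O₅ = 633.2 / 0.4364 = 1450.962 kg.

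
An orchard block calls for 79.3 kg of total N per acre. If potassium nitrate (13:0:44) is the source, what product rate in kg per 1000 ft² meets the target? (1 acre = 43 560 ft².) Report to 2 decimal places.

14.00 kg of product per thousand sq ft

Product per acre = 79.3 / 13% = 610 kg.
Convert to per 1000 ft²: 610 × 0.0229568 = 14.0037 kg.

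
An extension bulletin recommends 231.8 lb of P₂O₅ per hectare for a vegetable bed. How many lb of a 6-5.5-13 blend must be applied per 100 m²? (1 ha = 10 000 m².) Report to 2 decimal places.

Product per hectare = 231.8 / 5.5% = 4214.55 lb.
Convert to per 100 m²: 4214.55 × 0.01 = 42.1455 lb.

42.15 lb of product per hundred sq m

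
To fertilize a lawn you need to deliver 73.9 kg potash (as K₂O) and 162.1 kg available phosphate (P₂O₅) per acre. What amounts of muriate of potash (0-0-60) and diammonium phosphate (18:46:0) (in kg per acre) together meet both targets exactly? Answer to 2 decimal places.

Per-acre balance (a = muriate of potash, b = diammonium phosphate):
K₂O: 0.6·a + 0·b = 73.9
P₂O₅: 0·a + 0.46·b = 162.1
Solving simultaneously: a = 123.167, b = 352.391.

123.17 kg muriate of potash, 352.39 kg diammonium phosphate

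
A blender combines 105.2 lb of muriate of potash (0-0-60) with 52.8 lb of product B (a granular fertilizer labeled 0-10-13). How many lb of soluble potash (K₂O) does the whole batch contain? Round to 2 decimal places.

K₂O mass = 60%×105.2 + 13%×52.8 = 69.984 lb.

69.98 lb K₂O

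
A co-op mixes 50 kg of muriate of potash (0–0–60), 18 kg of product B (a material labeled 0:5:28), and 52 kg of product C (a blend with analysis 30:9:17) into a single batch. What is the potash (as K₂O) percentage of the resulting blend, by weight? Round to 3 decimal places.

Total mass = 50 + 18 + 52 = 120 kg.
K₂O mass = 60%×50 + 28%×18 + 17%×52 = 43.88 kg.
% K₂O = 43.88 / 120 = 36.5667%.

36.567% K₂O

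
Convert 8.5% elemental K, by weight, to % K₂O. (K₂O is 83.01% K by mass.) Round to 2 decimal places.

10.24% K₂O

%K₂O = 8.5 / 0.8301 = 10.2397%.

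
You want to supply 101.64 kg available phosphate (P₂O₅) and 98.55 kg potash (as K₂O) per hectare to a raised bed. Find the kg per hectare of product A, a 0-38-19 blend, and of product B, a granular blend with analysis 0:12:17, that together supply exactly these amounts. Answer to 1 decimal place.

130.4 kg product A, 433.9 kg product B

Let a = kg of product A, b = kg of product B (per hectare).
P₂O₅: 0.38·a + 0.12·b = 101.64
K₂O: 0.19·a + 0.17·b = 98.55
From row1: a = (101.64 − 0.12·b) / 0.38.
Into row2: 0.19·(101.64 − 0.12·b)/0.38 + 0.17·b = 98.55 → b = 433.909, a = 130.4498.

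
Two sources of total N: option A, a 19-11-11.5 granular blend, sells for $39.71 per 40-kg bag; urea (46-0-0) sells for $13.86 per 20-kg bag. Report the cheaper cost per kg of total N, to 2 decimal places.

$1.51 per kg N (urea)

option A: N per bag = 40 × 19% = 7.6 kg; cost = 39.71 / 7.6 = $5.2250/kg N.
urea: N per bag = 20 × 46% = 9.2 kg; cost = 13.86 / 9.2 = $1.5065/kg N.
urea is cheaper.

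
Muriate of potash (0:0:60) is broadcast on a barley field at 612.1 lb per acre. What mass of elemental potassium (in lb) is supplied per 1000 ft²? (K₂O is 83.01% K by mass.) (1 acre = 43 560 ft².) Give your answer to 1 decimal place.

7.0 lb K per thousand sq ft

K₂O per acre = 612.1 × 60% = 367.26 lb.
Elemental K = 367.26 × 0.8301 = 304.863 lb per acre.
Convert to per 1000 ft²: 304.863 × 0.0229568 = 6.99868 lb.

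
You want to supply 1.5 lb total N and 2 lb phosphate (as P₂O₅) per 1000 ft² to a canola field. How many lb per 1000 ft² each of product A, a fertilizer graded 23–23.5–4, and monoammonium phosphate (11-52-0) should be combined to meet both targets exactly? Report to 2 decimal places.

5.97 lb product A, 1.15 lb monoammonium phosphate

With a, b = lb per 1000 ft² of product A and monoammonium phosphate:
N: 0.23·a + 0.11·b = 1.5
P₂O₅: 0.235·a + 0.52·b = 2
Solving simultaneously: a = 5.97333, b = 1.14667.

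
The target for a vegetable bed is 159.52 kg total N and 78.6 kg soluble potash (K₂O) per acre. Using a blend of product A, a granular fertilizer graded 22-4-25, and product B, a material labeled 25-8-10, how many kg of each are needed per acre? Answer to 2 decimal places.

Per-acre balance (a = product A, b = product B):
N: 0.22·a + 0.25·b = 159.52
K₂O: 0.25·a + 0.1·b = 78.6
From row1: a = (159.52 − 0.25·b) / 0.22.
Into row2: 0.25·(159.52 − 0.25·b)/0.22 + 0.1·b = 78.6 → b = 557.728, a = 91.3086.

91.31 kg product A, 557.73 kg product B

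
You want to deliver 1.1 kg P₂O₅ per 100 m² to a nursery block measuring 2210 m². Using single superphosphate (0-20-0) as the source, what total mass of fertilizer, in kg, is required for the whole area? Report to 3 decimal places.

121.550 kg

Product per 100 m² = 1.1 / 20% = 5.5 kg.
Total product = 5.5 × 2210 / 100 = 121.55 kg.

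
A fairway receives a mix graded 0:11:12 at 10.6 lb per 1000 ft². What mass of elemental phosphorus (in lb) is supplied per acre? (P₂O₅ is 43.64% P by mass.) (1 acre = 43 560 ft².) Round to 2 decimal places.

P₂O₅ per 1000 ft² = 10.6 × 11% = 1.166 lb.
Elemental P = 1.166 × 0.4364 = 0.508842 lb per 1000 ft².
Convert to per acre: 0.508842 × 43.56 = 22.1652 lb.

22.17 lb P per acre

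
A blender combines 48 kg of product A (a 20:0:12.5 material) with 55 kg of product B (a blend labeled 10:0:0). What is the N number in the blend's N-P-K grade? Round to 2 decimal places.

14.66% N

Total mass = 48 + 55 = 103 kg.
N mass = 20%×48 + 10%×55 = 15.1 kg.
% N = 15.1 / 103 = 14.6602%.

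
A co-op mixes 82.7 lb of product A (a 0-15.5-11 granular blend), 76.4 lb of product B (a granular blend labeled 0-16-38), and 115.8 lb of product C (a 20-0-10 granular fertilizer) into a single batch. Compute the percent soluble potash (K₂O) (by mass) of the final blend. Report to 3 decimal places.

Total mass = 82.7 + 76.4 + 115.8 = 274.9 lb.
K₂O mass = 11%×82.7 + 38%×76.4 + 10%×115.8 = 49.709 lb.
% K₂O = 49.709 / 274.9 = 18.0826%.

18.083% K₂O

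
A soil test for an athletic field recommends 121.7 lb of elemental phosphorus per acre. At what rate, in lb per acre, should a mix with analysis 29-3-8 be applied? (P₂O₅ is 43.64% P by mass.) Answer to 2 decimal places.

As P₂O₅: 121.7 / 0.4364 = 278.873 lb per acre.
Product per acre = 278.873 / 3% = 9295.753 lb.

9295.75 lb of product per acre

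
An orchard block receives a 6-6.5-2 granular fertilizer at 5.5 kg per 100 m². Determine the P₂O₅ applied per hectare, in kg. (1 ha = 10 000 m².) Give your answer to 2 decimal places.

35.75 kg P₂O₅ per hectare

P₂O₅ per 100 m² = 5.5 × 6.5% = 0.3575 kg.
Convert to per hectare: 0.3575 × 100 = 35.75 kg.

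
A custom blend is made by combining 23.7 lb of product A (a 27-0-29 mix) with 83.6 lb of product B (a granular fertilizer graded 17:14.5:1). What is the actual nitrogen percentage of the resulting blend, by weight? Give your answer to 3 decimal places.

19.209% N

Total mass = 23.7 + 83.6 = 107.3 lb.
N mass = 27%×23.7 + 17%×83.6 = 20.611 lb.
% N = 20.611 / 107.3 = 19.2088%.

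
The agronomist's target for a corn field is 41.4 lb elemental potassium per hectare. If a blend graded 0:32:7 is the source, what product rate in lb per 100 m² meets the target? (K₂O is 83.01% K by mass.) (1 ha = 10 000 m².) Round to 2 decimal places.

7.12 lb of product per hundred sq m

As K₂O: 41.4 / 0.8301 = 49.8735 lb per hectare.
Product per hectare = 49.8735 / 7% = 712.479 lb.
Convert to per 100 m²: 712.479 × 0.01 = 7.12479 lb.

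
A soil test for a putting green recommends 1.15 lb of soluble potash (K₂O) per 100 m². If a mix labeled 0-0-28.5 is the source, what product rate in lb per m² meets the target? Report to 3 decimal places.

0.040 lb of product per sq m

Product per 100 m² = 1.15 / 28.5% = 4.03509 lb.
Convert to per m²: 4.03509 × 0.01 = 0.0403509 lb.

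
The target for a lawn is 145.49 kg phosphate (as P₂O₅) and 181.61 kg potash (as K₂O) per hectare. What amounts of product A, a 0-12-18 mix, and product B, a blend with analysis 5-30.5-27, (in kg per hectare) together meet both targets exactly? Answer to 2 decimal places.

Per-hectare balance (a = product A, b = product B):
P₂O₅: 0.12·a + 0.305·b = 145.49
K₂O: 0.18·a + 0.27·b = 181.61
Eliminate b: (row1) − 0.305/0.27·(row2) → -0.0833333·a = -59.662, so a = 715.944.
Then b = (181.61 − 0.18·715.944) / 0.27 = 195.333.

715.94 kg product A, 195.33 kg product B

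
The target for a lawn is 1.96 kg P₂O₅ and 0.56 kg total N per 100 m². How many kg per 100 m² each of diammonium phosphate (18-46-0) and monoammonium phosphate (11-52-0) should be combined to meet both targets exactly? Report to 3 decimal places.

1.758 kg diammonium phosphate, 2.214 kg monoammonium phosphate

Let a = kg of diammonium phosphate, b = kg of monoammonium phosphate (per 100 m²).
P₂O₅: 0.46·a + 0.52·b = 1.96
N: 0.18·a + 0.11·b = 0.56
Eliminate a: (row1) − 0.46/0.18·(row2) → 0.238889·b = 0.528889, so b = 2.21395.
Back-substitute: a = (1.96 − 0.52·2.21395) / 0.46 = 1.75814.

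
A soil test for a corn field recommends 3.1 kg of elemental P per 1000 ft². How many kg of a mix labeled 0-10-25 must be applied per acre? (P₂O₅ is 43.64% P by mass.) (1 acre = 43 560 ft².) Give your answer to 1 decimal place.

3094.3 kg of product per acre

As P₂O₅: 3.1 / 0.4364 = 7.10357 kg per 1000 ft².
Product per 1000 ft² = 7.10357 / 10% = 71.0357 kg.
Convert to per acre: 71.0357 × 43.56 = 3094.32 kg.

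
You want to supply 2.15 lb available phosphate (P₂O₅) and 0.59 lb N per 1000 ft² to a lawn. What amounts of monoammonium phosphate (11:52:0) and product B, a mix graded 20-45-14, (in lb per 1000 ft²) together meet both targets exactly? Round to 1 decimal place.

3.0 lb monoammonium phosphate, 1.3 lb product B

With a, b = lb per 1000 ft² of monoammonium phosphate and product B:
P₂O₅: 0.52·a + 0.45·b = 2.15
N: 0.11·a + 0.2·b = 0.59
Eliminate b: (row1) − 0.45/0.2·(row2) → 0.2725·a = 0.8225, so a = 3.01835.
Then b = (0.59 − 0.11·3.01835) / 0.2 = 1.28991.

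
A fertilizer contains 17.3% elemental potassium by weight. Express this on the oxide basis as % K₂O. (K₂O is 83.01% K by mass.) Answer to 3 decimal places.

%K₂O = 17.3 / 0.8301 = 20.8409%.

20.841% K₂O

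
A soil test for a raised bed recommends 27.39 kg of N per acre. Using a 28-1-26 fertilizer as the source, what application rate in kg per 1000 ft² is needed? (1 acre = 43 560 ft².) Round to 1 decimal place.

2.2 kg of product per thousand sq ft

Product per acre = 27.39 / 28% = 97.8214 kg.
Convert to per 1000 ft²: 97.8214 × 0.0229568 = 2.24567 kg.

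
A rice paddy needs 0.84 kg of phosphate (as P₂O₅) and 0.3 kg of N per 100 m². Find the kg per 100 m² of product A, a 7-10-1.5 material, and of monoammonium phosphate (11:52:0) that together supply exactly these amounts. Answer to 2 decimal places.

Let a = kg of product A, b = kg of monoammonium phosphate (per 100 m²).
P₂O₅: 0.1·a + 0.52·b = 0.84
N: 0.07·a + 0.11·b = 0.3
Eliminate a: (row1) − 0.1/0.07·(row2) → 0.362857·b = 0.411429, so b = 1.13386.
Back-substitute: a = (0.84 − 0.52·1.13386) / 0.1 = 2.50394.

2.50 kg product A, 1.13 kg monoammonium phosphate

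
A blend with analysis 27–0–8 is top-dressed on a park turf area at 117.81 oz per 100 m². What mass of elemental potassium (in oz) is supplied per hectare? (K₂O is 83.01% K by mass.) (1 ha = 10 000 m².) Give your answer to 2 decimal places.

782.35 oz K per hectare

K₂O per 100 m² = 117.81 × 8% = 9.4248 oz.
Elemental K = 9.4248 × 0.8301 = 7.82353 oz per 100 m².
Convert to per hectare: 7.82353 × 100 = 782.353 oz.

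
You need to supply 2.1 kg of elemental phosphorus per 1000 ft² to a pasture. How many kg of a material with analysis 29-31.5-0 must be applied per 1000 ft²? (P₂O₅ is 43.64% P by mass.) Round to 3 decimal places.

15.277 kg of product per thousand sq ft

As P₂O₅: 2.1 / 0.4364 = 4.8121 kg per 1000 ft².
Product per 1000 ft² = 4.8121 / 31.5% = 15.2765 kg.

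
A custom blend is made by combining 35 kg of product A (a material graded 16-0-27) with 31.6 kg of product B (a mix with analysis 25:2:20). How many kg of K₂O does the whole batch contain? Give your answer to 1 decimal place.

K₂O mass = 27%×35 + 20%×31.6 = 15.77 kg.

15.8 kg K₂O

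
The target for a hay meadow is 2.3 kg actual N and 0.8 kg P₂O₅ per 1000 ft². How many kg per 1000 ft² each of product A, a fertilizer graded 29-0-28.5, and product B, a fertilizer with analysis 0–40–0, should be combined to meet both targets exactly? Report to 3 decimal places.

With a, b = kg per 1000 ft² of product A and product B:
N: 0.29·a + 0·b = 2.3
P₂O₅: 0·a + 0.4·b = 0.8
Solving simultaneously: a = 7.93103, b = 2.

7.931 kg product A, 2.000 kg product B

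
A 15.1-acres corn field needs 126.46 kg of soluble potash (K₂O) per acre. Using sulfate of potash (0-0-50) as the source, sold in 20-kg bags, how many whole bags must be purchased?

Product per acre = 126.46 / 50% = 252.92 kg.
Total product = 252.92 × 15.1 = 3819.09 kg.
Bags = ⌈3819.09 / 20⌉ = 191.

191 bags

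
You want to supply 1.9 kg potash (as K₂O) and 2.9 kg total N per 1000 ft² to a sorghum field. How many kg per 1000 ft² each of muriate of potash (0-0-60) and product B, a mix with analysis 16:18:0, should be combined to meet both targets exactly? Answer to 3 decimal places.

Per-1000 ft² balance (a = muriate of potash, b = product B):
K₂O: 0.6·a + 0·b = 1.9
N: 0·a + 0.16·b = 2.9
Solving simultaneously: a = 3.16667, b = 18.125.

3.167 kg muriate of potash, 18.125 kg product B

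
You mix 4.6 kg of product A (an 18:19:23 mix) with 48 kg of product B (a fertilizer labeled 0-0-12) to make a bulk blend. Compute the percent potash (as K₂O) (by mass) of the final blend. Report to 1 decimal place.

Total mass = 4.6 + 48 = 52.6 kg.
K₂O mass = 23%×4.6 + 12%×48 = 6.818 kg.
% K₂O = 6.818 / 52.6 = 12.962%.

13.0% K₂O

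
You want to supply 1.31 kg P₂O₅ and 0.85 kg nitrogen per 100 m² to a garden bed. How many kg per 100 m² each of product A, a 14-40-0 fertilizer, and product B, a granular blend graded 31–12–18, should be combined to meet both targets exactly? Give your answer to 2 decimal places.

2.84 kg product A, 1.46 kg product B

Per-100 m² balance (a = product A, b = product B):
P₂O₅: 0.4·a + 0.12·b = 1.31
N: 0.14·a + 0.31·b = 0.85
Eliminate a: (row1) − 0.4/0.14·(row2) → -0.765714·b = -1.11857, so b = 1.46082.
Back-substitute: a = (1.31 − 0.12·1.46082) / 0.4 = 2.83675.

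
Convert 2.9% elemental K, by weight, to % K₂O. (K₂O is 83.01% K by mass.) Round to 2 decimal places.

3.49% K₂O

%K₂O = 2.9 / 0.8301 = 3.49355%.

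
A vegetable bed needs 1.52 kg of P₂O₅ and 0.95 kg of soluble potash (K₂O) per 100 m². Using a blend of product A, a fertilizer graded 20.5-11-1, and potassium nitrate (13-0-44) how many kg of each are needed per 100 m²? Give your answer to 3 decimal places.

Let a = kg of product A, b = kg of potassium nitrate (per 100 m²).
P₂O₅: 0.11·a + 0·b = 1.52
K₂O: 0.01·a + 0.44·b = 0.95
From row1: a = (1.52 − 0·b) / 0.11.
Into row2: 0.01·(1.52 − 0·b)/0.11 + 0.44·b = 0.95 → b = 1.84504, a = 13.8182.

13.818 kg product A, 1.845 kg potassium nitrate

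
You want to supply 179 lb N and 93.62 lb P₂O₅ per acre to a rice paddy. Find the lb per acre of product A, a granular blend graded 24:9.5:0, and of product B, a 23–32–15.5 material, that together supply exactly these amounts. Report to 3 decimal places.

Per-acre balance (a = product A, b = product B):
N: 0.24·a + 0.23·b = 179
P₂O₅: 0.095·a + 0.32·b = 93.62
Solving simultaneously: a = 650.5441, b = 99.4322.

650.544 lb product A, 99.432 lb product B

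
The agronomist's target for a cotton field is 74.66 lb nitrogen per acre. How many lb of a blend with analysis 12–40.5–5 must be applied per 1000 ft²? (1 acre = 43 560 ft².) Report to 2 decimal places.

Product per acre = 74.66 / 12% = 622.167 lb.
Convert to per 1000 ft²: 622.167 × 0.0229568 = 14.283 lb.

14.28 lb of product per thousand sq ft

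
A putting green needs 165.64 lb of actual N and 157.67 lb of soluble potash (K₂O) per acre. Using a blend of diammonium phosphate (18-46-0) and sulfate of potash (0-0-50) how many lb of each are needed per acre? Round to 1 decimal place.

920.2 lb diammonium phosphate, 315.3 lb sulfate of potash

Let a = lb of diammonium phosphate, b = lb of sulfate of potash (per acre).
N: 0.18·a + 0·b = 165.64
K₂O: 0·a + 0.5·b = 157.67
Solving simultaneously: a = 920.222, b = 315.34.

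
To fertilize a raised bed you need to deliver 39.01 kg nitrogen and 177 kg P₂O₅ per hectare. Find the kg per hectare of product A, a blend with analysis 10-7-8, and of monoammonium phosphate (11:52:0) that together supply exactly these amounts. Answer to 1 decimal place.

Let a = kg of product A, b = kg of monoammonium phosphate (per hectare).
N: 0.1·a + 0.11·b = 39.01
P₂O₅: 0.07·a + 0.52·b = 177
From row1: a = (39.01 − 0.11·b) / 0.1.
Into row2: 0.07·(39.01 − 0.11·b)/0.1 + 0.52·b = 177 → b = 337.907, a = 18.4018.

18.4 kg product A, 337.9 kg monoammonium phosphate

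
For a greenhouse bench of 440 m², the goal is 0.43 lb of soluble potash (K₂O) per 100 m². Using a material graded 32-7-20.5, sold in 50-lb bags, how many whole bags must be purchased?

Product per 100 m² = 0.43 / 20.5% = 2.09756 lb.
Total product = 2.09756 × 440 / 100 = 9.22927 lb.
Bags = ⌈9.22927 / 50⌉ = 1.

1 bags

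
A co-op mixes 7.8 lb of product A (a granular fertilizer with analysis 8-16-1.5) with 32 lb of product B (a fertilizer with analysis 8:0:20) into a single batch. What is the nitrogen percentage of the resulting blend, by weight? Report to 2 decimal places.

Total mass = 7.8 + 32 = 39.8 lb.
N mass = 8%×7.8 + 8%×32 = 3.184 lb.
% N = 3.184 / 39.8 = 8%.

8.00% N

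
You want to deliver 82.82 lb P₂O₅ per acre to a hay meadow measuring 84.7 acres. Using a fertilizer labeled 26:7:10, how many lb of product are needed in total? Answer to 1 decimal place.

100212.2 lb

Product per acre = 82.82 / 7% = 1183.14 lb.
Total product = 1183.14 × 84.7 = 100212.2 lb.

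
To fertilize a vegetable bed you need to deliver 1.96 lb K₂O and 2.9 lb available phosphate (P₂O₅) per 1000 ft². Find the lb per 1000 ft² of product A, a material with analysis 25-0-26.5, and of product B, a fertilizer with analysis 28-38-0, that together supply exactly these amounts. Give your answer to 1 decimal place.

Let a = lb of product A, b = lb of product B (per 1000 ft²).
K₂O: 0.265·a + 0·b = 1.96
P₂O₅: 0·a + 0.38·b = 2.9
Solving simultaneously: a = 7.39623, b = 7.63158.

7.4 lb product A, 7.6 lb product B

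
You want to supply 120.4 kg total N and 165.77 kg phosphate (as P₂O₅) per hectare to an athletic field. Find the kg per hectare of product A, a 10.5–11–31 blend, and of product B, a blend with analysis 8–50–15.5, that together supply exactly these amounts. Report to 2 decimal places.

1074.11 kg product A, 95.24 kg product B

Per-hectare balance (a = product A, b = product B):
N: 0.105·a + 0.08·b = 120.4
P₂O₅: 0.11·a + 0.5·b = 165.77
From row1: a = (120.4 − 0.08·b) / 0.105.
Into row2: 0.11·(120.4 − 0.08·b)/0.105 + 0.5·b = 165.77 → b = 95.2368, a = 1074.105.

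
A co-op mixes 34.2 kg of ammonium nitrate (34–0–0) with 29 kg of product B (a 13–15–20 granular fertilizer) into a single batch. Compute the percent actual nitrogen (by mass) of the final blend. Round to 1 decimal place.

Total mass = 34.2 + 29 = 63.2 kg.
N mass = 34%×34.2 + 13%×29 = 15.398 kg.
% N = 15.398 / 63.2 = 24.3639%.

24.4% N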